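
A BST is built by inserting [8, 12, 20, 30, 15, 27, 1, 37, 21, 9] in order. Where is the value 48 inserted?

Starting tree (level order): [8, 1, 12, None, None, 9, 20, None, None, 15, 30, None, None, 27, 37, 21]
Insertion path: 8 -> 12 -> 20 -> 30 -> 37
Result: insert 48 as right child of 37
Final tree (level order): [8, 1, 12, None, None, 9, 20, None, None, 15, 30, None, None, 27, 37, 21, None, None, 48]


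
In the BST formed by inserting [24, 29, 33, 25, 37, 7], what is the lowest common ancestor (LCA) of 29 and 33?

Tree insertion order: [24, 29, 33, 25, 37, 7]
Tree (level-order array): [24, 7, 29, None, None, 25, 33, None, None, None, 37]
In a BST, the LCA of p=29, q=33 is the first node v on the
root-to-leaf path with p <= v <= q (go left if both < v, right if both > v).
Walk from root:
  at 24: both 29 and 33 > 24, go right
  at 29: 29 <= 29 <= 33, this is the LCA
LCA = 29


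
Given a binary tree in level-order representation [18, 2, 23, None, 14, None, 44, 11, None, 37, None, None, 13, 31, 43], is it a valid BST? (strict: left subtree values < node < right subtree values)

Level-order array: [18, 2, 23, None, 14, None, 44, 11, None, 37, None, None, 13, 31, 43]
Validate using subtree bounds (lo, hi): at each node, require lo < value < hi,
then recurse left with hi=value and right with lo=value.
Preorder trace (stopping at first violation):
  at node 18 with bounds (-inf, +inf): OK
  at node 2 with bounds (-inf, 18): OK
  at node 14 with bounds (2, 18): OK
  at node 11 with bounds (2, 14): OK
  at node 13 with bounds (11, 14): OK
  at node 23 with bounds (18, +inf): OK
  at node 44 with bounds (23, +inf): OK
  at node 37 with bounds (23, 44): OK
  at node 31 with bounds (23, 37): OK
  at node 43 with bounds (37, 44): OK
No violation found at any node.
Result: Valid BST


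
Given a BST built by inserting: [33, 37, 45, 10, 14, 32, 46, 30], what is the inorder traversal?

Tree insertion order: [33, 37, 45, 10, 14, 32, 46, 30]
Tree (level-order array): [33, 10, 37, None, 14, None, 45, None, 32, None, 46, 30]
Inorder traversal: [10, 14, 30, 32, 33, 37, 45, 46]


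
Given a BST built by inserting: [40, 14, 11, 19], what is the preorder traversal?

Tree insertion order: [40, 14, 11, 19]
Tree (level-order array): [40, 14, None, 11, 19]
Preorder traversal: [40, 14, 11, 19]


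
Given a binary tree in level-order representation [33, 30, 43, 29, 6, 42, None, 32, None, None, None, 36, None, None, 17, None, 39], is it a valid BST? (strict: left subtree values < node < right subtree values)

Level-order array: [33, 30, 43, 29, 6, 42, None, 32, None, None, None, 36, None, None, 17, None, 39]
Validate using subtree bounds (lo, hi): at each node, require lo < value < hi,
then recurse left with hi=value and right with lo=value.
Preorder trace (stopping at first violation):
  at node 33 with bounds (-inf, +inf): OK
  at node 30 with bounds (-inf, 33): OK
  at node 29 with bounds (-inf, 30): OK
  at node 32 with bounds (-inf, 29): VIOLATION
Node 32 violates its bound: not (-inf < 32 < 29).
Result: Not a valid BST


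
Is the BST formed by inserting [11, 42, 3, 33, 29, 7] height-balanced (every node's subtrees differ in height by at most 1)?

Tree (level-order array): [11, 3, 42, None, 7, 33, None, None, None, 29]
Definition: a tree is height-balanced if, at every node, |h(left) - h(right)| <= 1 (empty subtree has height -1).
Bottom-up per-node check:
  node 7: h_left=-1, h_right=-1, diff=0 [OK], height=0
  node 3: h_left=-1, h_right=0, diff=1 [OK], height=1
  node 29: h_left=-1, h_right=-1, diff=0 [OK], height=0
  node 33: h_left=0, h_right=-1, diff=1 [OK], height=1
  node 42: h_left=1, h_right=-1, diff=2 [FAIL (|1--1|=2 > 1)], height=2
  node 11: h_left=1, h_right=2, diff=1 [OK], height=3
Node 42 violates the condition: |1 - -1| = 2 > 1.
Result: Not balanced


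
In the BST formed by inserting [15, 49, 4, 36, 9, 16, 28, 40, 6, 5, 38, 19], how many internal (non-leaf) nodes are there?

Tree built from: [15, 49, 4, 36, 9, 16, 28, 40, 6, 5, 38, 19]
Tree (level-order array): [15, 4, 49, None, 9, 36, None, 6, None, 16, 40, 5, None, None, 28, 38, None, None, None, 19]
Rule: An internal node has at least one child.
Per-node child counts:
  node 15: 2 child(ren)
  node 4: 1 child(ren)
  node 9: 1 child(ren)
  node 6: 1 child(ren)
  node 5: 0 child(ren)
  node 49: 1 child(ren)
  node 36: 2 child(ren)
  node 16: 1 child(ren)
  node 28: 1 child(ren)
  node 19: 0 child(ren)
  node 40: 1 child(ren)
  node 38: 0 child(ren)
Matching nodes: [15, 4, 9, 6, 49, 36, 16, 28, 40]
Count of internal (non-leaf) nodes: 9


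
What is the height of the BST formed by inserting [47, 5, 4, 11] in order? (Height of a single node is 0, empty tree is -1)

Insertion order: [47, 5, 4, 11]
Tree (level-order array): [47, 5, None, 4, 11]
Compute height bottom-up (empty subtree = -1):
  height(4) = 1 + max(-1, -1) = 0
  height(11) = 1 + max(-1, -1) = 0
  height(5) = 1 + max(0, 0) = 1
  height(47) = 1 + max(1, -1) = 2
Height = 2


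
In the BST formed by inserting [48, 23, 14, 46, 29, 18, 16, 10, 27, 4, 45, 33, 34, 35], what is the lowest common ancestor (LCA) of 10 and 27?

Tree insertion order: [48, 23, 14, 46, 29, 18, 16, 10, 27, 4, 45, 33, 34, 35]
Tree (level-order array): [48, 23, None, 14, 46, 10, 18, 29, None, 4, None, 16, None, 27, 45, None, None, None, None, None, None, 33, None, None, 34, None, 35]
In a BST, the LCA of p=10, q=27 is the first node v on the
root-to-leaf path with p <= v <= q (go left if both < v, right if both > v).
Walk from root:
  at 48: both 10 and 27 < 48, go left
  at 23: 10 <= 23 <= 27, this is the LCA
LCA = 23


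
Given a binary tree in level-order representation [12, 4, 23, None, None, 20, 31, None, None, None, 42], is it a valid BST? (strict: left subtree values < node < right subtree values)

Level-order array: [12, 4, 23, None, None, 20, 31, None, None, None, 42]
Validate using subtree bounds (lo, hi): at each node, require lo < value < hi,
then recurse left with hi=value and right with lo=value.
Preorder trace (stopping at first violation):
  at node 12 with bounds (-inf, +inf): OK
  at node 4 with bounds (-inf, 12): OK
  at node 23 with bounds (12, +inf): OK
  at node 20 with bounds (12, 23): OK
  at node 31 with bounds (23, +inf): OK
  at node 42 with bounds (31, +inf): OK
No violation found at any node.
Result: Valid BST


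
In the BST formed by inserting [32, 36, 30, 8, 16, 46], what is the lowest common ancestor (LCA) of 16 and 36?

Tree insertion order: [32, 36, 30, 8, 16, 46]
Tree (level-order array): [32, 30, 36, 8, None, None, 46, None, 16]
In a BST, the LCA of p=16, q=36 is the first node v on the
root-to-leaf path with p <= v <= q (go left if both < v, right if both > v).
Walk from root:
  at 32: 16 <= 32 <= 36, this is the LCA
LCA = 32


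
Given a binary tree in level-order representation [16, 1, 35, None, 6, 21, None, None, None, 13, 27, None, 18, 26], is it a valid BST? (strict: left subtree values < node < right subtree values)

Level-order array: [16, 1, 35, None, 6, 21, None, None, None, 13, 27, None, 18, 26]
Validate using subtree bounds (lo, hi): at each node, require lo < value < hi,
then recurse left with hi=value and right with lo=value.
Preorder trace (stopping at first violation):
  at node 16 with bounds (-inf, +inf): OK
  at node 1 with bounds (-inf, 16): OK
  at node 6 with bounds (1, 16): OK
  at node 35 with bounds (16, +inf): OK
  at node 21 with bounds (16, 35): OK
  at node 13 with bounds (16, 21): VIOLATION
Node 13 violates its bound: not (16 < 13 < 21).
Result: Not a valid BST


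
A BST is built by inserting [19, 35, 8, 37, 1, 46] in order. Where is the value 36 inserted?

Starting tree (level order): [19, 8, 35, 1, None, None, 37, None, None, None, 46]
Insertion path: 19 -> 35 -> 37
Result: insert 36 as left child of 37
Final tree (level order): [19, 8, 35, 1, None, None, 37, None, None, 36, 46]


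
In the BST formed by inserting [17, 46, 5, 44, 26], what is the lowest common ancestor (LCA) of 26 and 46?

Tree insertion order: [17, 46, 5, 44, 26]
Tree (level-order array): [17, 5, 46, None, None, 44, None, 26]
In a BST, the LCA of p=26, q=46 is the first node v on the
root-to-leaf path with p <= v <= q (go left if both < v, right if both > v).
Walk from root:
  at 17: both 26 and 46 > 17, go right
  at 46: 26 <= 46 <= 46, this is the LCA
LCA = 46


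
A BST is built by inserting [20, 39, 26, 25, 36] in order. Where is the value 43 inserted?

Starting tree (level order): [20, None, 39, 26, None, 25, 36]
Insertion path: 20 -> 39
Result: insert 43 as right child of 39
Final tree (level order): [20, None, 39, 26, 43, 25, 36]


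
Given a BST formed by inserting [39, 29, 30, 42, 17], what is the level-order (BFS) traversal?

Tree insertion order: [39, 29, 30, 42, 17]
Tree (level-order array): [39, 29, 42, 17, 30]
BFS from the root, enqueuing left then right child of each popped node:
  queue [39] -> pop 39, enqueue [29, 42], visited so far: [39]
  queue [29, 42] -> pop 29, enqueue [17, 30], visited so far: [39, 29]
  queue [42, 17, 30] -> pop 42, enqueue [none], visited so far: [39, 29, 42]
  queue [17, 30] -> pop 17, enqueue [none], visited so far: [39, 29, 42, 17]
  queue [30] -> pop 30, enqueue [none], visited so far: [39, 29, 42, 17, 30]
Result: [39, 29, 42, 17, 30]


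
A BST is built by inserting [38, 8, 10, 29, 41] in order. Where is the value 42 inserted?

Starting tree (level order): [38, 8, 41, None, 10, None, None, None, 29]
Insertion path: 38 -> 41
Result: insert 42 as right child of 41
Final tree (level order): [38, 8, 41, None, 10, None, 42, None, 29]


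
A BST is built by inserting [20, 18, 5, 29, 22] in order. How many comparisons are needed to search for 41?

Search path for 41: 20 -> 29
Found: False
Comparisons: 2


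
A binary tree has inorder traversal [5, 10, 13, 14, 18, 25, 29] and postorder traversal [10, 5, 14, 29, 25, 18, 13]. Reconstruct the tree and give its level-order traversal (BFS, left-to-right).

Inorder:   [5, 10, 13, 14, 18, 25, 29]
Postorder: [10, 5, 14, 29, 25, 18, 13]
Algorithm: postorder visits root last, so walk postorder right-to-left;
each value is the root of the current inorder slice — split it at that
value, recurse on the right subtree first, then the left.
Recursive splits:
  root=13; inorder splits into left=[5, 10], right=[14, 18, 25, 29]
  root=18; inorder splits into left=[14], right=[25, 29]
  root=25; inorder splits into left=[], right=[29]
  root=29; inorder splits into left=[], right=[]
  root=14; inorder splits into left=[], right=[]
  root=5; inorder splits into left=[], right=[10]
  root=10; inorder splits into left=[], right=[]
Reconstructed level-order: [13, 5, 18, 10, 14, 25, 29]


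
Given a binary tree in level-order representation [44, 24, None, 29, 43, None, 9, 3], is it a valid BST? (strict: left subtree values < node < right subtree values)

Level-order array: [44, 24, None, 29, 43, None, 9, 3]
Validate using subtree bounds (lo, hi): at each node, require lo < value < hi,
then recurse left with hi=value and right with lo=value.
Preorder trace (stopping at first violation):
  at node 44 with bounds (-inf, +inf): OK
  at node 24 with bounds (-inf, 44): OK
  at node 29 with bounds (-inf, 24): VIOLATION
Node 29 violates its bound: not (-inf < 29 < 24).
Result: Not a valid BST


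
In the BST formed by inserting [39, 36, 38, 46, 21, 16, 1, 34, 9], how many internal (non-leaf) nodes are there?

Tree built from: [39, 36, 38, 46, 21, 16, 1, 34, 9]
Tree (level-order array): [39, 36, 46, 21, 38, None, None, 16, 34, None, None, 1, None, None, None, None, 9]
Rule: An internal node has at least one child.
Per-node child counts:
  node 39: 2 child(ren)
  node 36: 2 child(ren)
  node 21: 2 child(ren)
  node 16: 1 child(ren)
  node 1: 1 child(ren)
  node 9: 0 child(ren)
  node 34: 0 child(ren)
  node 38: 0 child(ren)
  node 46: 0 child(ren)
Matching nodes: [39, 36, 21, 16, 1]
Count of internal (non-leaf) nodes: 5


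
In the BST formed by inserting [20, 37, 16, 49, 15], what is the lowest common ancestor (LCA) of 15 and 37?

Tree insertion order: [20, 37, 16, 49, 15]
Tree (level-order array): [20, 16, 37, 15, None, None, 49]
In a BST, the LCA of p=15, q=37 is the first node v on the
root-to-leaf path with p <= v <= q (go left if both < v, right if both > v).
Walk from root:
  at 20: 15 <= 20 <= 37, this is the LCA
LCA = 20


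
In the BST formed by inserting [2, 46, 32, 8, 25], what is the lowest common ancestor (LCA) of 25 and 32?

Tree insertion order: [2, 46, 32, 8, 25]
Tree (level-order array): [2, None, 46, 32, None, 8, None, None, 25]
In a BST, the LCA of p=25, q=32 is the first node v on the
root-to-leaf path with p <= v <= q (go left if both < v, right if both > v).
Walk from root:
  at 2: both 25 and 32 > 2, go right
  at 46: both 25 and 32 < 46, go left
  at 32: 25 <= 32 <= 32, this is the LCA
LCA = 32


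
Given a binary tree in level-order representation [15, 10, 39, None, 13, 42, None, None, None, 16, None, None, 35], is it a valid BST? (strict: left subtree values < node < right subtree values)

Level-order array: [15, 10, 39, None, 13, 42, None, None, None, 16, None, None, 35]
Validate using subtree bounds (lo, hi): at each node, require lo < value < hi,
then recurse left with hi=value and right with lo=value.
Preorder trace (stopping at first violation):
  at node 15 with bounds (-inf, +inf): OK
  at node 10 with bounds (-inf, 15): OK
  at node 13 with bounds (10, 15): OK
  at node 39 with bounds (15, +inf): OK
  at node 42 with bounds (15, 39): VIOLATION
Node 42 violates its bound: not (15 < 42 < 39).
Result: Not a valid BST


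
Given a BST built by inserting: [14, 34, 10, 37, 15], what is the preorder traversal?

Tree insertion order: [14, 34, 10, 37, 15]
Tree (level-order array): [14, 10, 34, None, None, 15, 37]
Preorder traversal: [14, 10, 34, 15, 37]


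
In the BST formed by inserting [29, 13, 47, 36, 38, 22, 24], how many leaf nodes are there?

Tree built from: [29, 13, 47, 36, 38, 22, 24]
Tree (level-order array): [29, 13, 47, None, 22, 36, None, None, 24, None, 38]
Rule: A leaf has 0 children.
Per-node child counts:
  node 29: 2 child(ren)
  node 13: 1 child(ren)
  node 22: 1 child(ren)
  node 24: 0 child(ren)
  node 47: 1 child(ren)
  node 36: 1 child(ren)
  node 38: 0 child(ren)
Matching nodes: [24, 38]
Count of leaf nodes: 2


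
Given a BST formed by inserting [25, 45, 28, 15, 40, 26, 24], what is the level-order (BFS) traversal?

Tree insertion order: [25, 45, 28, 15, 40, 26, 24]
Tree (level-order array): [25, 15, 45, None, 24, 28, None, None, None, 26, 40]
BFS from the root, enqueuing left then right child of each popped node:
  queue [25] -> pop 25, enqueue [15, 45], visited so far: [25]
  queue [15, 45] -> pop 15, enqueue [24], visited so far: [25, 15]
  queue [45, 24] -> pop 45, enqueue [28], visited so far: [25, 15, 45]
  queue [24, 28] -> pop 24, enqueue [none], visited so far: [25, 15, 45, 24]
  queue [28] -> pop 28, enqueue [26, 40], visited so far: [25, 15, 45, 24, 28]
  queue [26, 40] -> pop 26, enqueue [none], visited so far: [25, 15, 45, 24, 28, 26]
  queue [40] -> pop 40, enqueue [none], visited so far: [25, 15, 45, 24, 28, 26, 40]
Result: [25, 15, 45, 24, 28, 26, 40]


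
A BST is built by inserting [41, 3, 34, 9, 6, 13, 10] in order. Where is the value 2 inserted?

Starting tree (level order): [41, 3, None, None, 34, 9, None, 6, 13, None, None, 10]
Insertion path: 41 -> 3
Result: insert 2 as left child of 3
Final tree (level order): [41, 3, None, 2, 34, None, None, 9, None, 6, 13, None, None, 10]


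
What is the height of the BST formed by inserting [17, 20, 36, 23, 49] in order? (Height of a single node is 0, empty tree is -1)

Insertion order: [17, 20, 36, 23, 49]
Tree (level-order array): [17, None, 20, None, 36, 23, 49]
Compute height bottom-up (empty subtree = -1):
  height(23) = 1 + max(-1, -1) = 0
  height(49) = 1 + max(-1, -1) = 0
  height(36) = 1 + max(0, 0) = 1
  height(20) = 1 + max(-1, 1) = 2
  height(17) = 1 + max(-1, 2) = 3
Height = 3


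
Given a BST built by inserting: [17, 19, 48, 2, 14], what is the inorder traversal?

Tree insertion order: [17, 19, 48, 2, 14]
Tree (level-order array): [17, 2, 19, None, 14, None, 48]
Inorder traversal: [2, 14, 17, 19, 48]


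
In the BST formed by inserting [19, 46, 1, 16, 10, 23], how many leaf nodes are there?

Tree built from: [19, 46, 1, 16, 10, 23]
Tree (level-order array): [19, 1, 46, None, 16, 23, None, 10]
Rule: A leaf has 0 children.
Per-node child counts:
  node 19: 2 child(ren)
  node 1: 1 child(ren)
  node 16: 1 child(ren)
  node 10: 0 child(ren)
  node 46: 1 child(ren)
  node 23: 0 child(ren)
Matching nodes: [10, 23]
Count of leaf nodes: 2


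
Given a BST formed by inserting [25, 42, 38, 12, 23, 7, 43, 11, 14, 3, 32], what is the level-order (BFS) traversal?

Tree insertion order: [25, 42, 38, 12, 23, 7, 43, 11, 14, 3, 32]
Tree (level-order array): [25, 12, 42, 7, 23, 38, 43, 3, 11, 14, None, 32]
BFS from the root, enqueuing left then right child of each popped node:
  queue [25] -> pop 25, enqueue [12, 42], visited so far: [25]
  queue [12, 42] -> pop 12, enqueue [7, 23], visited so far: [25, 12]
  queue [42, 7, 23] -> pop 42, enqueue [38, 43], visited so far: [25, 12, 42]
  queue [7, 23, 38, 43] -> pop 7, enqueue [3, 11], visited so far: [25, 12, 42, 7]
  queue [23, 38, 43, 3, 11] -> pop 23, enqueue [14], visited so far: [25, 12, 42, 7, 23]
  queue [38, 43, 3, 11, 14] -> pop 38, enqueue [32], visited so far: [25, 12, 42, 7, 23, 38]
  queue [43, 3, 11, 14, 32] -> pop 43, enqueue [none], visited so far: [25, 12, 42, 7, 23, 38, 43]
  queue [3, 11, 14, 32] -> pop 3, enqueue [none], visited so far: [25, 12, 42, 7, 23, 38, 43, 3]
  queue [11, 14, 32] -> pop 11, enqueue [none], visited so far: [25, 12, 42, 7, 23, 38, 43, 3, 11]
  queue [14, 32] -> pop 14, enqueue [none], visited so far: [25, 12, 42, 7, 23, 38, 43, 3, 11, 14]
  queue [32] -> pop 32, enqueue [none], visited so far: [25, 12, 42, 7, 23, 38, 43, 3, 11, 14, 32]
Result: [25, 12, 42, 7, 23, 38, 43, 3, 11, 14, 32]


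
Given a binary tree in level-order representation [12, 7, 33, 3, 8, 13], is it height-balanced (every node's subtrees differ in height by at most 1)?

Tree (level-order array): [12, 7, 33, 3, 8, 13]
Definition: a tree is height-balanced if, at every node, |h(left) - h(right)| <= 1 (empty subtree has height -1).
Bottom-up per-node check:
  node 3: h_left=-1, h_right=-1, diff=0 [OK], height=0
  node 8: h_left=-1, h_right=-1, diff=0 [OK], height=0
  node 7: h_left=0, h_right=0, diff=0 [OK], height=1
  node 13: h_left=-1, h_right=-1, diff=0 [OK], height=0
  node 33: h_left=0, h_right=-1, diff=1 [OK], height=1
  node 12: h_left=1, h_right=1, diff=0 [OK], height=2
All nodes satisfy the balance condition.
Result: Balanced


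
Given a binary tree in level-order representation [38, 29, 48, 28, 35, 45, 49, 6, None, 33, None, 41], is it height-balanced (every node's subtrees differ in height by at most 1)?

Tree (level-order array): [38, 29, 48, 28, 35, 45, 49, 6, None, 33, None, 41]
Definition: a tree is height-balanced if, at every node, |h(left) - h(right)| <= 1 (empty subtree has height -1).
Bottom-up per-node check:
  node 6: h_left=-1, h_right=-1, diff=0 [OK], height=0
  node 28: h_left=0, h_right=-1, diff=1 [OK], height=1
  node 33: h_left=-1, h_right=-1, diff=0 [OK], height=0
  node 35: h_left=0, h_right=-1, diff=1 [OK], height=1
  node 29: h_left=1, h_right=1, diff=0 [OK], height=2
  node 41: h_left=-1, h_right=-1, diff=0 [OK], height=0
  node 45: h_left=0, h_right=-1, diff=1 [OK], height=1
  node 49: h_left=-1, h_right=-1, diff=0 [OK], height=0
  node 48: h_left=1, h_right=0, diff=1 [OK], height=2
  node 38: h_left=2, h_right=2, diff=0 [OK], height=3
All nodes satisfy the balance condition.
Result: Balanced


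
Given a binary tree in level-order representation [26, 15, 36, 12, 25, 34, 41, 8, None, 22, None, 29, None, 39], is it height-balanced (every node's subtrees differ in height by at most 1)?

Tree (level-order array): [26, 15, 36, 12, 25, 34, 41, 8, None, 22, None, 29, None, 39]
Definition: a tree is height-balanced if, at every node, |h(left) - h(right)| <= 1 (empty subtree has height -1).
Bottom-up per-node check:
  node 8: h_left=-1, h_right=-1, diff=0 [OK], height=0
  node 12: h_left=0, h_right=-1, diff=1 [OK], height=1
  node 22: h_left=-1, h_right=-1, diff=0 [OK], height=0
  node 25: h_left=0, h_right=-1, diff=1 [OK], height=1
  node 15: h_left=1, h_right=1, diff=0 [OK], height=2
  node 29: h_left=-1, h_right=-1, diff=0 [OK], height=0
  node 34: h_left=0, h_right=-1, diff=1 [OK], height=1
  node 39: h_left=-1, h_right=-1, diff=0 [OK], height=0
  node 41: h_left=0, h_right=-1, diff=1 [OK], height=1
  node 36: h_left=1, h_right=1, diff=0 [OK], height=2
  node 26: h_left=2, h_right=2, diff=0 [OK], height=3
All nodes satisfy the balance condition.
Result: Balanced


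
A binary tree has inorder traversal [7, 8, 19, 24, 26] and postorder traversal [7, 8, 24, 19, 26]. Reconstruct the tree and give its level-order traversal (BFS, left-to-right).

Inorder:   [7, 8, 19, 24, 26]
Postorder: [7, 8, 24, 19, 26]
Algorithm: postorder visits root last, so walk postorder right-to-left;
each value is the root of the current inorder slice — split it at that
value, recurse on the right subtree first, then the left.
Recursive splits:
  root=26; inorder splits into left=[7, 8, 19, 24], right=[]
  root=19; inorder splits into left=[7, 8], right=[24]
  root=24; inorder splits into left=[], right=[]
  root=8; inorder splits into left=[7], right=[]
  root=7; inorder splits into left=[], right=[]
Reconstructed level-order: [26, 19, 8, 24, 7]


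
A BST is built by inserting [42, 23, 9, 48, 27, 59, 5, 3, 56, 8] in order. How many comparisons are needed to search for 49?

Search path for 49: 42 -> 48 -> 59 -> 56
Found: False
Comparisons: 4


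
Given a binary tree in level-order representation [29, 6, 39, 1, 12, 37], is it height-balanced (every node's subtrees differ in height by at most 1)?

Tree (level-order array): [29, 6, 39, 1, 12, 37]
Definition: a tree is height-balanced if, at every node, |h(left) - h(right)| <= 1 (empty subtree has height -1).
Bottom-up per-node check:
  node 1: h_left=-1, h_right=-1, diff=0 [OK], height=0
  node 12: h_left=-1, h_right=-1, diff=0 [OK], height=0
  node 6: h_left=0, h_right=0, diff=0 [OK], height=1
  node 37: h_left=-1, h_right=-1, diff=0 [OK], height=0
  node 39: h_left=0, h_right=-1, diff=1 [OK], height=1
  node 29: h_left=1, h_right=1, diff=0 [OK], height=2
All nodes satisfy the balance condition.
Result: Balanced


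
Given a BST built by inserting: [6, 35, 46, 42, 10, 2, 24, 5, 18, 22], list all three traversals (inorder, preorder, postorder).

Tree insertion order: [6, 35, 46, 42, 10, 2, 24, 5, 18, 22]
Tree (level-order array): [6, 2, 35, None, 5, 10, 46, None, None, None, 24, 42, None, 18, None, None, None, None, 22]
Inorder (L, root, R): [2, 5, 6, 10, 18, 22, 24, 35, 42, 46]
Preorder (root, L, R): [6, 2, 5, 35, 10, 24, 18, 22, 46, 42]
Postorder (L, R, root): [5, 2, 22, 18, 24, 10, 42, 46, 35, 6]


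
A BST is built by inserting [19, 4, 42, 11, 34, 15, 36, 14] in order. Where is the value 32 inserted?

Starting tree (level order): [19, 4, 42, None, 11, 34, None, None, 15, None, 36, 14]
Insertion path: 19 -> 42 -> 34
Result: insert 32 as left child of 34
Final tree (level order): [19, 4, 42, None, 11, 34, None, None, 15, 32, 36, 14]


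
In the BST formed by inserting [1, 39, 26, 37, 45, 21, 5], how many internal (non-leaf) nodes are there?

Tree built from: [1, 39, 26, 37, 45, 21, 5]
Tree (level-order array): [1, None, 39, 26, 45, 21, 37, None, None, 5]
Rule: An internal node has at least one child.
Per-node child counts:
  node 1: 1 child(ren)
  node 39: 2 child(ren)
  node 26: 2 child(ren)
  node 21: 1 child(ren)
  node 5: 0 child(ren)
  node 37: 0 child(ren)
  node 45: 0 child(ren)
Matching nodes: [1, 39, 26, 21]
Count of internal (non-leaf) nodes: 4


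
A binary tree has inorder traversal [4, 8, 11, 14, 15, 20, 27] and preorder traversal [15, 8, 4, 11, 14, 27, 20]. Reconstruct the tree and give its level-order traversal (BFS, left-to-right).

Inorder:  [4, 8, 11, 14, 15, 20, 27]
Preorder: [15, 8, 4, 11, 14, 27, 20]
Algorithm: preorder visits root first, so consume preorder in order;
for each root, split the current inorder slice at that value into
left-subtree inorder and right-subtree inorder, then recurse.
Recursive splits:
  root=15; inorder splits into left=[4, 8, 11, 14], right=[20, 27]
  root=8; inorder splits into left=[4], right=[11, 14]
  root=4; inorder splits into left=[], right=[]
  root=11; inorder splits into left=[], right=[14]
  root=14; inorder splits into left=[], right=[]
  root=27; inorder splits into left=[20], right=[]
  root=20; inorder splits into left=[], right=[]
Reconstructed level-order: [15, 8, 27, 4, 11, 20, 14]


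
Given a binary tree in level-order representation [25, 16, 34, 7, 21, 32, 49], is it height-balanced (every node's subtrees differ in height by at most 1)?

Tree (level-order array): [25, 16, 34, 7, 21, 32, 49]
Definition: a tree is height-balanced if, at every node, |h(left) - h(right)| <= 1 (empty subtree has height -1).
Bottom-up per-node check:
  node 7: h_left=-1, h_right=-1, diff=0 [OK], height=0
  node 21: h_left=-1, h_right=-1, diff=0 [OK], height=0
  node 16: h_left=0, h_right=0, diff=0 [OK], height=1
  node 32: h_left=-1, h_right=-1, diff=0 [OK], height=0
  node 49: h_left=-1, h_right=-1, diff=0 [OK], height=0
  node 34: h_left=0, h_right=0, diff=0 [OK], height=1
  node 25: h_left=1, h_right=1, diff=0 [OK], height=2
All nodes satisfy the balance condition.
Result: Balanced


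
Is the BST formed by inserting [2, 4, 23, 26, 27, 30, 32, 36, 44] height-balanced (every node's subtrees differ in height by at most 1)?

Tree (level-order array): [2, None, 4, None, 23, None, 26, None, 27, None, 30, None, 32, None, 36, None, 44]
Definition: a tree is height-balanced if, at every node, |h(left) - h(right)| <= 1 (empty subtree has height -1).
Bottom-up per-node check:
  node 44: h_left=-1, h_right=-1, diff=0 [OK], height=0
  node 36: h_left=-1, h_right=0, diff=1 [OK], height=1
  node 32: h_left=-1, h_right=1, diff=2 [FAIL (|-1-1|=2 > 1)], height=2
  node 30: h_left=-1, h_right=2, diff=3 [FAIL (|-1-2|=3 > 1)], height=3
  node 27: h_left=-1, h_right=3, diff=4 [FAIL (|-1-3|=4 > 1)], height=4
  node 26: h_left=-1, h_right=4, diff=5 [FAIL (|-1-4|=5 > 1)], height=5
  node 23: h_left=-1, h_right=5, diff=6 [FAIL (|-1-5|=6 > 1)], height=6
  node 4: h_left=-1, h_right=6, diff=7 [FAIL (|-1-6|=7 > 1)], height=7
  node 2: h_left=-1, h_right=7, diff=8 [FAIL (|-1-7|=8 > 1)], height=8
Node 32 violates the condition: |-1 - 1| = 2 > 1.
Result: Not balanced


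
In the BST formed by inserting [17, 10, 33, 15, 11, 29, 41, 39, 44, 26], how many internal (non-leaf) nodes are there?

Tree built from: [17, 10, 33, 15, 11, 29, 41, 39, 44, 26]
Tree (level-order array): [17, 10, 33, None, 15, 29, 41, 11, None, 26, None, 39, 44]
Rule: An internal node has at least one child.
Per-node child counts:
  node 17: 2 child(ren)
  node 10: 1 child(ren)
  node 15: 1 child(ren)
  node 11: 0 child(ren)
  node 33: 2 child(ren)
  node 29: 1 child(ren)
  node 26: 0 child(ren)
  node 41: 2 child(ren)
  node 39: 0 child(ren)
  node 44: 0 child(ren)
Matching nodes: [17, 10, 15, 33, 29, 41]
Count of internal (non-leaf) nodes: 6


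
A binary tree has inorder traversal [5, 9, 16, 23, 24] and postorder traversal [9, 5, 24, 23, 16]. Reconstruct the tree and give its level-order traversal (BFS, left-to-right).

Inorder:   [5, 9, 16, 23, 24]
Postorder: [9, 5, 24, 23, 16]
Algorithm: postorder visits root last, so walk postorder right-to-left;
each value is the root of the current inorder slice — split it at that
value, recurse on the right subtree first, then the left.
Recursive splits:
  root=16; inorder splits into left=[5, 9], right=[23, 24]
  root=23; inorder splits into left=[], right=[24]
  root=24; inorder splits into left=[], right=[]
  root=5; inorder splits into left=[], right=[9]
  root=9; inorder splits into left=[], right=[]
Reconstructed level-order: [16, 5, 23, 9, 24]


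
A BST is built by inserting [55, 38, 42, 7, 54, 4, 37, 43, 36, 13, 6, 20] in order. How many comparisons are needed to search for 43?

Search path for 43: 55 -> 38 -> 42 -> 54 -> 43
Found: True
Comparisons: 5


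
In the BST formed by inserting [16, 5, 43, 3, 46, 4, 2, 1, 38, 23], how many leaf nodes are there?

Tree built from: [16, 5, 43, 3, 46, 4, 2, 1, 38, 23]
Tree (level-order array): [16, 5, 43, 3, None, 38, 46, 2, 4, 23, None, None, None, 1]
Rule: A leaf has 0 children.
Per-node child counts:
  node 16: 2 child(ren)
  node 5: 1 child(ren)
  node 3: 2 child(ren)
  node 2: 1 child(ren)
  node 1: 0 child(ren)
  node 4: 0 child(ren)
  node 43: 2 child(ren)
  node 38: 1 child(ren)
  node 23: 0 child(ren)
  node 46: 0 child(ren)
Matching nodes: [1, 4, 23, 46]
Count of leaf nodes: 4


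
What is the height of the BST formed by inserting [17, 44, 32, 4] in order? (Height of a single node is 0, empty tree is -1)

Insertion order: [17, 44, 32, 4]
Tree (level-order array): [17, 4, 44, None, None, 32]
Compute height bottom-up (empty subtree = -1):
  height(4) = 1 + max(-1, -1) = 0
  height(32) = 1 + max(-1, -1) = 0
  height(44) = 1 + max(0, -1) = 1
  height(17) = 1 + max(0, 1) = 2
Height = 2


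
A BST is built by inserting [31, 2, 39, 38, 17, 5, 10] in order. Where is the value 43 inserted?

Starting tree (level order): [31, 2, 39, None, 17, 38, None, 5, None, None, None, None, 10]
Insertion path: 31 -> 39
Result: insert 43 as right child of 39
Final tree (level order): [31, 2, 39, None, 17, 38, 43, 5, None, None, None, None, None, None, 10]


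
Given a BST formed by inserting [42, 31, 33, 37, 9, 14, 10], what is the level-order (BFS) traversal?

Tree insertion order: [42, 31, 33, 37, 9, 14, 10]
Tree (level-order array): [42, 31, None, 9, 33, None, 14, None, 37, 10]
BFS from the root, enqueuing left then right child of each popped node:
  queue [42] -> pop 42, enqueue [31], visited so far: [42]
  queue [31] -> pop 31, enqueue [9, 33], visited so far: [42, 31]
  queue [9, 33] -> pop 9, enqueue [14], visited so far: [42, 31, 9]
  queue [33, 14] -> pop 33, enqueue [37], visited so far: [42, 31, 9, 33]
  queue [14, 37] -> pop 14, enqueue [10], visited so far: [42, 31, 9, 33, 14]
  queue [37, 10] -> pop 37, enqueue [none], visited so far: [42, 31, 9, 33, 14, 37]
  queue [10] -> pop 10, enqueue [none], visited so far: [42, 31, 9, 33, 14, 37, 10]
Result: [42, 31, 9, 33, 14, 37, 10]


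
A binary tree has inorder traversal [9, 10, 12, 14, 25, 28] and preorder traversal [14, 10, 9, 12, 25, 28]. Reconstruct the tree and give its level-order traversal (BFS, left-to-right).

Inorder:  [9, 10, 12, 14, 25, 28]
Preorder: [14, 10, 9, 12, 25, 28]
Algorithm: preorder visits root first, so consume preorder in order;
for each root, split the current inorder slice at that value into
left-subtree inorder and right-subtree inorder, then recurse.
Recursive splits:
  root=14; inorder splits into left=[9, 10, 12], right=[25, 28]
  root=10; inorder splits into left=[9], right=[12]
  root=9; inorder splits into left=[], right=[]
  root=12; inorder splits into left=[], right=[]
  root=25; inorder splits into left=[], right=[28]
  root=28; inorder splits into left=[], right=[]
Reconstructed level-order: [14, 10, 25, 9, 12, 28]


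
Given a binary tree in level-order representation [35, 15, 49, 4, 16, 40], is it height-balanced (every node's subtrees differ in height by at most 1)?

Tree (level-order array): [35, 15, 49, 4, 16, 40]
Definition: a tree is height-balanced if, at every node, |h(left) - h(right)| <= 1 (empty subtree has height -1).
Bottom-up per-node check:
  node 4: h_left=-1, h_right=-1, diff=0 [OK], height=0
  node 16: h_left=-1, h_right=-1, diff=0 [OK], height=0
  node 15: h_left=0, h_right=0, diff=0 [OK], height=1
  node 40: h_left=-1, h_right=-1, diff=0 [OK], height=0
  node 49: h_left=0, h_right=-1, diff=1 [OK], height=1
  node 35: h_left=1, h_right=1, diff=0 [OK], height=2
All nodes satisfy the balance condition.
Result: Balanced


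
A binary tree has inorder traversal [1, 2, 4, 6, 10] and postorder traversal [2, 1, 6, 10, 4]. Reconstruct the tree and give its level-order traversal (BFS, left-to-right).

Inorder:   [1, 2, 4, 6, 10]
Postorder: [2, 1, 6, 10, 4]
Algorithm: postorder visits root last, so walk postorder right-to-left;
each value is the root of the current inorder slice — split it at that
value, recurse on the right subtree first, then the left.
Recursive splits:
  root=4; inorder splits into left=[1, 2], right=[6, 10]
  root=10; inorder splits into left=[6], right=[]
  root=6; inorder splits into left=[], right=[]
  root=1; inorder splits into left=[], right=[2]
  root=2; inorder splits into left=[], right=[]
Reconstructed level-order: [4, 1, 10, 2, 6]


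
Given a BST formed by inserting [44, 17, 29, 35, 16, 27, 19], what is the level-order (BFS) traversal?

Tree insertion order: [44, 17, 29, 35, 16, 27, 19]
Tree (level-order array): [44, 17, None, 16, 29, None, None, 27, 35, 19]
BFS from the root, enqueuing left then right child of each popped node:
  queue [44] -> pop 44, enqueue [17], visited so far: [44]
  queue [17] -> pop 17, enqueue [16, 29], visited so far: [44, 17]
  queue [16, 29] -> pop 16, enqueue [none], visited so far: [44, 17, 16]
  queue [29] -> pop 29, enqueue [27, 35], visited so far: [44, 17, 16, 29]
  queue [27, 35] -> pop 27, enqueue [19], visited so far: [44, 17, 16, 29, 27]
  queue [35, 19] -> pop 35, enqueue [none], visited so far: [44, 17, 16, 29, 27, 35]
  queue [19] -> pop 19, enqueue [none], visited so far: [44, 17, 16, 29, 27, 35, 19]
Result: [44, 17, 16, 29, 27, 35, 19]


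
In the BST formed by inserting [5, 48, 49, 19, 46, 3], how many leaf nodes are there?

Tree built from: [5, 48, 49, 19, 46, 3]
Tree (level-order array): [5, 3, 48, None, None, 19, 49, None, 46]
Rule: A leaf has 0 children.
Per-node child counts:
  node 5: 2 child(ren)
  node 3: 0 child(ren)
  node 48: 2 child(ren)
  node 19: 1 child(ren)
  node 46: 0 child(ren)
  node 49: 0 child(ren)
Matching nodes: [3, 46, 49]
Count of leaf nodes: 3


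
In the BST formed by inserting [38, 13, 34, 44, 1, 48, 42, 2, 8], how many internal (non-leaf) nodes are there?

Tree built from: [38, 13, 34, 44, 1, 48, 42, 2, 8]
Tree (level-order array): [38, 13, 44, 1, 34, 42, 48, None, 2, None, None, None, None, None, None, None, 8]
Rule: An internal node has at least one child.
Per-node child counts:
  node 38: 2 child(ren)
  node 13: 2 child(ren)
  node 1: 1 child(ren)
  node 2: 1 child(ren)
  node 8: 0 child(ren)
  node 34: 0 child(ren)
  node 44: 2 child(ren)
  node 42: 0 child(ren)
  node 48: 0 child(ren)
Matching nodes: [38, 13, 1, 2, 44]
Count of internal (non-leaf) nodes: 5


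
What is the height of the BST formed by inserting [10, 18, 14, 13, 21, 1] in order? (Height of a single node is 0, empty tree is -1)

Insertion order: [10, 18, 14, 13, 21, 1]
Tree (level-order array): [10, 1, 18, None, None, 14, 21, 13]
Compute height bottom-up (empty subtree = -1):
  height(1) = 1 + max(-1, -1) = 0
  height(13) = 1 + max(-1, -1) = 0
  height(14) = 1 + max(0, -1) = 1
  height(21) = 1 + max(-1, -1) = 0
  height(18) = 1 + max(1, 0) = 2
  height(10) = 1 + max(0, 2) = 3
Height = 3


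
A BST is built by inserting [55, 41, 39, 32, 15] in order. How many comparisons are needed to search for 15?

Search path for 15: 55 -> 41 -> 39 -> 32 -> 15
Found: True
Comparisons: 5


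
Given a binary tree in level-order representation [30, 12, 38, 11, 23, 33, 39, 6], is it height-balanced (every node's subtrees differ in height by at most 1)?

Tree (level-order array): [30, 12, 38, 11, 23, 33, 39, 6]
Definition: a tree is height-balanced if, at every node, |h(left) - h(right)| <= 1 (empty subtree has height -1).
Bottom-up per-node check:
  node 6: h_left=-1, h_right=-1, diff=0 [OK], height=0
  node 11: h_left=0, h_right=-1, diff=1 [OK], height=1
  node 23: h_left=-1, h_right=-1, diff=0 [OK], height=0
  node 12: h_left=1, h_right=0, diff=1 [OK], height=2
  node 33: h_left=-1, h_right=-1, diff=0 [OK], height=0
  node 39: h_left=-1, h_right=-1, diff=0 [OK], height=0
  node 38: h_left=0, h_right=0, diff=0 [OK], height=1
  node 30: h_left=2, h_right=1, diff=1 [OK], height=3
All nodes satisfy the balance condition.
Result: Balanced


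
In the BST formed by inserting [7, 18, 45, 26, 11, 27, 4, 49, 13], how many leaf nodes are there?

Tree built from: [7, 18, 45, 26, 11, 27, 4, 49, 13]
Tree (level-order array): [7, 4, 18, None, None, 11, 45, None, 13, 26, 49, None, None, None, 27]
Rule: A leaf has 0 children.
Per-node child counts:
  node 7: 2 child(ren)
  node 4: 0 child(ren)
  node 18: 2 child(ren)
  node 11: 1 child(ren)
  node 13: 0 child(ren)
  node 45: 2 child(ren)
  node 26: 1 child(ren)
  node 27: 0 child(ren)
  node 49: 0 child(ren)
Matching nodes: [4, 13, 27, 49]
Count of leaf nodes: 4


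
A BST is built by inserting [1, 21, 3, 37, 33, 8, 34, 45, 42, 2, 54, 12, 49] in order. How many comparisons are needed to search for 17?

Search path for 17: 1 -> 21 -> 3 -> 8 -> 12
Found: False
Comparisons: 5


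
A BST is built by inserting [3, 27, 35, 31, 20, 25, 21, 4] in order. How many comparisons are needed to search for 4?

Search path for 4: 3 -> 27 -> 20 -> 4
Found: True
Comparisons: 4


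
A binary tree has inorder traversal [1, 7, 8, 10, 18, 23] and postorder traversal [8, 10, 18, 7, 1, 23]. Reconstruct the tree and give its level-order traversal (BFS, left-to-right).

Inorder:   [1, 7, 8, 10, 18, 23]
Postorder: [8, 10, 18, 7, 1, 23]
Algorithm: postorder visits root last, so walk postorder right-to-left;
each value is the root of the current inorder slice — split it at that
value, recurse on the right subtree first, then the left.
Recursive splits:
  root=23; inorder splits into left=[1, 7, 8, 10, 18], right=[]
  root=1; inorder splits into left=[], right=[7, 8, 10, 18]
  root=7; inorder splits into left=[], right=[8, 10, 18]
  root=18; inorder splits into left=[8, 10], right=[]
  root=10; inorder splits into left=[8], right=[]
  root=8; inorder splits into left=[], right=[]
Reconstructed level-order: [23, 1, 7, 18, 10, 8]


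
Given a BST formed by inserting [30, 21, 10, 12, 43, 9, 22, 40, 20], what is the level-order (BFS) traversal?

Tree insertion order: [30, 21, 10, 12, 43, 9, 22, 40, 20]
Tree (level-order array): [30, 21, 43, 10, 22, 40, None, 9, 12, None, None, None, None, None, None, None, 20]
BFS from the root, enqueuing left then right child of each popped node:
  queue [30] -> pop 30, enqueue [21, 43], visited so far: [30]
  queue [21, 43] -> pop 21, enqueue [10, 22], visited so far: [30, 21]
  queue [43, 10, 22] -> pop 43, enqueue [40], visited so far: [30, 21, 43]
  queue [10, 22, 40] -> pop 10, enqueue [9, 12], visited so far: [30, 21, 43, 10]
  queue [22, 40, 9, 12] -> pop 22, enqueue [none], visited so far: [30, 21, 43, 10, 22]
  queue [40, 9, 12] -> pop 40, enqueue [none], visited so far: [30, 21, 43, 10, 22, 40]
  queue [9, 12] -> pop 9, enqueue [none], visited so far: [30, 21, 43, 10, 22, 40, 9]
  queue [12] -> pop 12, enqueue [20], visited so far: [30, 21, 43, 10, 22, 40, 9, 12]
  queue [20] -> pop 20, enqueue [none], visited so far: [30, 21, 43, 10, 22, 40, 9, 12, 20]
Result: [30, 21, 43, 10, 22, 40, 9, 12, 20]


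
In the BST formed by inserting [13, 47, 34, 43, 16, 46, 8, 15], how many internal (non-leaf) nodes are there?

Tree built from: [13, 47, 34, 43, 16, 46, 8, 15]
Tree (level-order array): [13, 8, 47, None, None, 34, None, 16, 43, 15, None, None, 46]
Rule: An internal node has at least one child.
Per-node child counts:
  node 13: 2 child(ren)
  node 8: 0 child(ren)
  node 47: 1 child(ren)
  node 34: 2 child(ren)
  node 16: 1 child(ren)
  node 15: 0 child(ren)
  node 43: 1 child(ren)
  node 46: 0 child(ren)
Matching nodes: [13, 47, 34, 16, 43]
Count of internal (non-leaf) nodes: 5


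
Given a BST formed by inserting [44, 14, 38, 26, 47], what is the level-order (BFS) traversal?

Tree insertion order: [44, 14, 38, 26, 47]
Tree (level-order array): [44, 14, 47, None, 38, None, None, 26]
BFS from the root, enqueuing left then right child of each popped node:
  queue [44] -> pop 44, enqueue [14, 47], visited so far: [44]
  queue [14, 47] -> pop 14, enqueue [38], visited so far: [44, 14]
  queue [47, 38] -> pop 47, enqueue [none], visited so far: [44, 14, 47]
  queue [38] -> pop 38, enqueue [26], visited so far: [44, 14, 47, 38]
  queue [26] -> pop 26, enqueue [none], visited so far: [44, 14, 47, 38, 26]
Result: [44, 14, 47, 38, 26]
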